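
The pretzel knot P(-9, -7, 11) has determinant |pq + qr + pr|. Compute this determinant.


Step 1: Compute pq + qr + pr.
pq = (-9)*(-7) = 63
qr = (-7)*11 = -77
pr = (-9)*11 = -99
pq + qr + pr = 63 + (-77) + (-99) = -113
Step 2: Take absolute value.
det(P(-9,-7,11)) = |-113| = 113

113


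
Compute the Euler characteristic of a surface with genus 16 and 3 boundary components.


chi = 2 - 2g - b
= 2 - 2*16 - 3
= 2 - 32 - 3 = -33

-33


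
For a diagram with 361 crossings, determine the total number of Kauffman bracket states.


Each crossing contributes 2 choices (A-smoothing or B-smoothing).
Total states = 2^361 = 4697085165547666455778961193578674054751365097816639741414581943064418050229216886927397996769537406063869952

4697085165547666455778961193578674054751365097816639741414581943064418050229216886927397996769537406063869952


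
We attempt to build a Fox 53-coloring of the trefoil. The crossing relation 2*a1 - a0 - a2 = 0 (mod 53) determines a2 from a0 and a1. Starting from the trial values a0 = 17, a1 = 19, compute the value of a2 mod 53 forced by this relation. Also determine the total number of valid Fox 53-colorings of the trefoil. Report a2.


Step 1: Apply the given crossing relation 2*a1 - a0 - a2 = 0 (mod 53).
  a2 = 2*a1 - a0 mod 53
  a2 = 2*19 - 17 mod 53
  a2 = 38 - 17 mod 53
  a2 = 21 mod 53 = 21
Step 2: The trefoil has determinant 3.
  Number of Fox p-colorings (p prime) is p^2 if p = 3, else p.
  Since 53 does not divide 3, only trivial (constant) colorings exist.
  (So the trial a0 = 17, a1 = 19 with a0 != a1 does NOT extend to a valid coloring of the whole trefoil: the other two crossing relations require 3*(a1 - a0) = 0 (mod 53), which fails.)
  Total colorings = 53
Step 3: a2 = 21, total Fox 53-colorings = 53

21


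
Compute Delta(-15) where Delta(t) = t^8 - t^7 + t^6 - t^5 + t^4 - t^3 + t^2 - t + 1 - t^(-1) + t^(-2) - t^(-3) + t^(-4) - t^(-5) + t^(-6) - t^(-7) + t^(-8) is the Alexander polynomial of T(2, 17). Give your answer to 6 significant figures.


Substituting t = -15 into Delta(t) = t^8 - t^7 + t^6 - t^5 + t^4 - t^3 + t^2 - t + 1 - t^(-1) + t^(-2) - t^(-3) + t^(-4) - t^(-5) + t^(-6) - t^(-7) + t^(-8):
Term values: (2562890625) + (170859375) + (11390625) + (759375) + (50625) + (3375) + (225) + (15) + (1) + (0.0666667) + (0.00444444) + (0.000296296) + (1.97531e-05) + (1.31687e-06) + (8.77915e-08) + (5.85277e-09) + (3.90184e-10)
Sum = 2745954241
Rounded to 6 significant figures: 2.74595e+09

2.74595e+09


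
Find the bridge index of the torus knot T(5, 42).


The bridge number of T(p,q) is min(p,q).
min(5, 42) = 5

5


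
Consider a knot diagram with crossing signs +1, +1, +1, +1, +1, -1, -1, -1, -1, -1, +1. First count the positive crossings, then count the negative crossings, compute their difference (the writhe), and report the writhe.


Step 1: Count positive crossings (+1).
Positive crossings: 6
Step 2: Count negative crossings (-1).
Negative crossings: 5
Step 3: Writhe = (positive) - (negative)
w = 6 - 5 = 1
Step 4: |w| = 1, and w is positive

1


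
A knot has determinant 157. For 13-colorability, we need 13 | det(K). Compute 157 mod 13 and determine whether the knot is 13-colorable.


Step 1: A knot is p-colorable if and only if p divides its determinant.
Step 2: Compute 157 mod 13.
157 = 12 * 13 + 1
Step 3: 157 mod 13 = 1
Step 4: The knot is 13-colorable: no

1


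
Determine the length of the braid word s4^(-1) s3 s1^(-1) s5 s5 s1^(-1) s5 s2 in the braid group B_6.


The word length counts the number of generators (including inverses).
Listing each generator: s4^(-1), s3, s1^(-1), s5, s5, s1^(-1), s5, s2
There are 8 generators in this braid word.

8


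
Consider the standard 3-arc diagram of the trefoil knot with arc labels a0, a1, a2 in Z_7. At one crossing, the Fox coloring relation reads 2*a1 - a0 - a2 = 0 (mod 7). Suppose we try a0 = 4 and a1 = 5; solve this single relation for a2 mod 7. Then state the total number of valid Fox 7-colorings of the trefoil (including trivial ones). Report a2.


Step 1: Apply the given crossing relation 2*a1 - a0 - a2 = 0 (mod 7).
  a2 = 2*a1 - a0 mod 7
  a2 = 2*5 - 4 mod 7
  a2 = 10 - 4 mod 7
  a2 = 6 mod 7 = 6
Step 2: The trefoil has determinant 3.
  Number of Fox p-colorings (p prime) is p^2 if p = 3, else p.
  Since 7 does not divide 3, only trivial (constant) colorings exist.
  (So the trial a0 = 4, a1 = 5 with a0 != a1 does NOT extend to a valid coloring of the whole trefoil: the other two crossing relations require 3*(a1 - a0) = 0 (mod 7), which fails.)
  Total colorings = 7
Step 3: a2 = 6, total Fox 7-colorings = 7

6


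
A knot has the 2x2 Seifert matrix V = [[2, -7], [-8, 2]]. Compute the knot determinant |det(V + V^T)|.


Step 1: Form V + V^T where V = [[2, -7], [-8, 2]]
  V^T = [[2, -8], [-7, 2]]
  V + V^T = [[4, -15], [-15, 4]]
Step 2: det(V + V^T) = 4*4 - (-15)*(-15)
  = 16 - 225 = -209
Step 3: Knot determinant = |det(V + V^T)| = |-209| = 209

209


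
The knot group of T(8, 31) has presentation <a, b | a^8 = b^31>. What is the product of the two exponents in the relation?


The relation is a^8 = b^31.
Product of exponents = 8 * 31
= 248

248


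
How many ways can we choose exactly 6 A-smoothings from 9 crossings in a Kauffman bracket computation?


We choose which 6 of 9 crossings get A-smoothings.
C(9, 6) = 9! / (6! * 3!)
= 84

84


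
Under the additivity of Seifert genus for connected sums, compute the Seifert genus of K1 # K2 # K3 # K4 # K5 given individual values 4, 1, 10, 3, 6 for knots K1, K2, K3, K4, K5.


The Seifert genus is additive under connected sum.
Seifert genus(K1 # K2 # K3 # K4 # K5) = (4) + (1) + (10) + (3) + (6)
= 24

24


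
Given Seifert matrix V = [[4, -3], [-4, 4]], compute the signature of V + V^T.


Step 1: V + V^T = [[8, -7], [-7, 8]]
Step 2: trace = 16, det = 15
Step 3: Discriminant = 16^2 - 4*15 = 196
Step 4: Eigenvalues: 15, 1
Step 5: Signature = (# positive eigenvalues) - (# negative eigenvalues) = 2

2


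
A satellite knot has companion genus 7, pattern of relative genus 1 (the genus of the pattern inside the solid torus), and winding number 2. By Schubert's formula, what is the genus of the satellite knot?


Schubert: g(satellite) = g_rel(pattern) + |winding| * g(companion),
where g_rel(pattern) is the genus of the pattern relative to the solid torus.
= 1 + 2 * 7
= 1 + 14 = 15

15


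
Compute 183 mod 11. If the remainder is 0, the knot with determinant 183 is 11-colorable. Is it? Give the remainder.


Step 1: A knot is p-colorable if and only if p divides its determinant.
Step 2: Compute 183 mod 11.
183 = 16 * 11 + 7
Step 3: 183 mod 11 = 7
Step 4: The knot is 11-colorable: no

7


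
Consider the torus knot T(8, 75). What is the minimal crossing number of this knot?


For a torus knot T(p, q) with gcd(p,q)=1,
the crossing number is min(p*(q-1), q*(p-1)).
p*(q-1) = 8*74 = 592
q*(p-1) = 75*7 = 525
min(592, 525) = 525

525


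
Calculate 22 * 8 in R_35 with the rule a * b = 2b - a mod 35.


22 * 8 = 2*8 - 22 mod 35
= 16 - 22 mod 35
= -6 mod 35 = 29

29


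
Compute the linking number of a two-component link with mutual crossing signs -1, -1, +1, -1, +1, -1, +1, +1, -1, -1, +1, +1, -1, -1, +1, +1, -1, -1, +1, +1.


Step 1: Count positive crossings: 10
Step 2: Count negative crossings: 10
Step 3: Sum of signs = 10 - 10 = 0
Step 4: Linking number = sum/2 = 0/2 = 0

0


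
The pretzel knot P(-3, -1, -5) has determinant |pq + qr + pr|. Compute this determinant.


Step 1: Compute pq + qr + pr.
pq = (-3)*(-1) = 3
qr = (-1)*(-5) = 5
pr = (-3)*(-5) = 15
pq + qr + pr = 3 + 5 + 15 = 23
Step 2: Take absolute value.
det(P(-3,-1,-5)) = |23| = 23

23


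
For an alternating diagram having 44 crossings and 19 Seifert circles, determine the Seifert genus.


For alternating knots, g = (c - s + 1)/2.
= (44 - 19 + 1)/2
= 26/2 = 13

13


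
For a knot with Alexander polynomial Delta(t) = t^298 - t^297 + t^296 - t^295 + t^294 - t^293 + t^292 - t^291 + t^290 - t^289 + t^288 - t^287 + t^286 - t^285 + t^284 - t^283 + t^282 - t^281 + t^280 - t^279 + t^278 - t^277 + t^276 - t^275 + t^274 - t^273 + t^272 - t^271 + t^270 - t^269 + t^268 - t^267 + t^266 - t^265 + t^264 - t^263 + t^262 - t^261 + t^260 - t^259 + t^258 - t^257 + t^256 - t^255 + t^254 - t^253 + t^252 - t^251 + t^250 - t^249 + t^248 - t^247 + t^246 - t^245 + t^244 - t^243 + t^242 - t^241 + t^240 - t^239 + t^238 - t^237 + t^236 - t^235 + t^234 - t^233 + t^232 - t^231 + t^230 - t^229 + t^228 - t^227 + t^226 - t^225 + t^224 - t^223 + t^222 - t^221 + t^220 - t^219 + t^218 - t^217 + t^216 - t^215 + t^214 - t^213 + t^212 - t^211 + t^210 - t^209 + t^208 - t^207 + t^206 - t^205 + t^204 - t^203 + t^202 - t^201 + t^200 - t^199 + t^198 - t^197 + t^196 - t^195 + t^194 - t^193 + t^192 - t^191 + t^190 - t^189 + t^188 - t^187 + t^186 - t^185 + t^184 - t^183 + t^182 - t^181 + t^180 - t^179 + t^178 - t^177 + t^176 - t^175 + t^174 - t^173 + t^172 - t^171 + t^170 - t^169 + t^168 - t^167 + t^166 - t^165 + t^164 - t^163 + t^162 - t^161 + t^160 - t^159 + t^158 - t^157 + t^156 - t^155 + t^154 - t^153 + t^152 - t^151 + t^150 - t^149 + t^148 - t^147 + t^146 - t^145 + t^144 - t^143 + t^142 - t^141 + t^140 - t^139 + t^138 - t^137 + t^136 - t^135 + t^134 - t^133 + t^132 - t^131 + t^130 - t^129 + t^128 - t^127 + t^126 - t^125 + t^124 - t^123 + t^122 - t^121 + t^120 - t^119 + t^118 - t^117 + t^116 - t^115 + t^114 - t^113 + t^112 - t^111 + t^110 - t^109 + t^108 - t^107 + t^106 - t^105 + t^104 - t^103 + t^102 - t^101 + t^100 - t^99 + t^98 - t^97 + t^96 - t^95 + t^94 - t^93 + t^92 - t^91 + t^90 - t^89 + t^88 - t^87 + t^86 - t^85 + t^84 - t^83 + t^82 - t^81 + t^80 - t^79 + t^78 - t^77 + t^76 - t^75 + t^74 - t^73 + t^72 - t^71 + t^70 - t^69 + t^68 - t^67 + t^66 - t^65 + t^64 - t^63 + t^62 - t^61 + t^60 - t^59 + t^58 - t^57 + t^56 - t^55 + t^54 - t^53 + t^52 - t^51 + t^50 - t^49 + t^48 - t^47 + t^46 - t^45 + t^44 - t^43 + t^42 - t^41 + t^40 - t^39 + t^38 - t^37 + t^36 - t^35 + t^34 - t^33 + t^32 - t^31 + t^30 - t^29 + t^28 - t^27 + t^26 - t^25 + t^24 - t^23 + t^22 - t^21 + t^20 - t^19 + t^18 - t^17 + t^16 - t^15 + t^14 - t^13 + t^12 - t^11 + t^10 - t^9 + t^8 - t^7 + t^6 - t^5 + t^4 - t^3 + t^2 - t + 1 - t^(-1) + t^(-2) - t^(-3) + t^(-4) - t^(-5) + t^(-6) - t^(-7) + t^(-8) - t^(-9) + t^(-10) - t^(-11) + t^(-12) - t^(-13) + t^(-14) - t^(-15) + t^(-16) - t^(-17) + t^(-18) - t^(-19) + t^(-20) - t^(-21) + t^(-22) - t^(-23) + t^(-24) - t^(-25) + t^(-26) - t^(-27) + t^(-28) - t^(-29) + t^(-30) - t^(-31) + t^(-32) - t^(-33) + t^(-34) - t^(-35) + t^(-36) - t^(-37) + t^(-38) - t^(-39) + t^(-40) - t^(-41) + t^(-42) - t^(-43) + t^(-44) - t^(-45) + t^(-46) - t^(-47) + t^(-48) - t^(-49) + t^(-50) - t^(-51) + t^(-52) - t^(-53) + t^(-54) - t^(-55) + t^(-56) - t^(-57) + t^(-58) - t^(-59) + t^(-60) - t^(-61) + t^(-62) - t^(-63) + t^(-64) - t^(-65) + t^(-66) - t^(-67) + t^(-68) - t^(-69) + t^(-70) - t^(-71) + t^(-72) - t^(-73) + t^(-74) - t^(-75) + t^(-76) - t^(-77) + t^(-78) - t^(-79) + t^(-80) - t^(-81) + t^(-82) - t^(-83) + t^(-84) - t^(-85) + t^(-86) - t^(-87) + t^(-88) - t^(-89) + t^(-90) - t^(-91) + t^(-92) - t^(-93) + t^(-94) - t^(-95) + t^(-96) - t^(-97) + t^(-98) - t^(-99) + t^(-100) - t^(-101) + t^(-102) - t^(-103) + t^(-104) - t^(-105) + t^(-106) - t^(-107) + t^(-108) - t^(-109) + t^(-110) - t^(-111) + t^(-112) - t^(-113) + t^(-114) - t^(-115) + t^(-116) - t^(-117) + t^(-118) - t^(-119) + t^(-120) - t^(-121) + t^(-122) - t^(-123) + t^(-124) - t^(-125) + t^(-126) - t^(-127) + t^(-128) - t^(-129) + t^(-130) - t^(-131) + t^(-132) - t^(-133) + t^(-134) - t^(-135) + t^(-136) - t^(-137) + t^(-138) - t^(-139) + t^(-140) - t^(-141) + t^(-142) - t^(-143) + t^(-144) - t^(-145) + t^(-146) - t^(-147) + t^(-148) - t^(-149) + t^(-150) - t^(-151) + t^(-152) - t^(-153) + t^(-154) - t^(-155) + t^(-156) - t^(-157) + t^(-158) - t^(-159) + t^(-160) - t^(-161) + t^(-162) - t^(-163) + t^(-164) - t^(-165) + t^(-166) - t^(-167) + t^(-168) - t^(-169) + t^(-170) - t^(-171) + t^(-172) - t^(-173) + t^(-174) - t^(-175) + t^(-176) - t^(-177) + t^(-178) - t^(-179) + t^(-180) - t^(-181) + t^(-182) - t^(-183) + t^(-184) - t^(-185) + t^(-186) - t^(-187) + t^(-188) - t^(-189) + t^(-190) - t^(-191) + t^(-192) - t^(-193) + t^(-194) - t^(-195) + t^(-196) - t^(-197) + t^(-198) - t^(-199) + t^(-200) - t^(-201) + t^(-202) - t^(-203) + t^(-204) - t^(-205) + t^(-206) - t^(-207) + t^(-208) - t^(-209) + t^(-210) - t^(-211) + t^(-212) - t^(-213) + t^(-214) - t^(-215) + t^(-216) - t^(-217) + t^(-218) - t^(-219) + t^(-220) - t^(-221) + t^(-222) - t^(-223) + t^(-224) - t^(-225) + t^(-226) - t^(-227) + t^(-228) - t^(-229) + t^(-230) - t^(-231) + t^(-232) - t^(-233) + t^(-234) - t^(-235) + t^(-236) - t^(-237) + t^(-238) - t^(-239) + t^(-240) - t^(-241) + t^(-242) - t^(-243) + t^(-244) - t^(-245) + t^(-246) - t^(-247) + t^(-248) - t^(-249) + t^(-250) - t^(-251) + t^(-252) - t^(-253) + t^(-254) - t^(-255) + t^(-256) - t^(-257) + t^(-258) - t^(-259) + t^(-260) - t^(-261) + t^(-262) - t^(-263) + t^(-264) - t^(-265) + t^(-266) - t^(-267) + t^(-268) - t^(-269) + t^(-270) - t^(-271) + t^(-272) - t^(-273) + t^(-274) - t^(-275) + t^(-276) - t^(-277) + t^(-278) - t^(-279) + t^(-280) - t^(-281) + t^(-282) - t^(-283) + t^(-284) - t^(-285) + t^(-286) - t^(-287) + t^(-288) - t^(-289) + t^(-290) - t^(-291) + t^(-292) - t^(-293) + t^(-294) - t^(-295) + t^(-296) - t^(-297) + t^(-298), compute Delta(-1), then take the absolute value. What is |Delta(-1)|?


Step 1: The polynomial has 597 terms with alternating signs, exponents from 298 down to -298.
Step 2: Substitute t = -1. The i-th term has coefficient (-1)^i and exponent (m-i),
  so its value is (-1)^i * (-1)^(m-i) = (-1)^m = 1 for every i.
Step 3: All 597 terms equal 1, so Delta(-1) = 597 * (1) = 597
Step 4: |Delta(-1)| = 597

597


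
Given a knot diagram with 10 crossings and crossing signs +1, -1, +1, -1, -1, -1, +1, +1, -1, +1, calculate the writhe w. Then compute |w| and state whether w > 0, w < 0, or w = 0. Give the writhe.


Step 1: Count positive crossings (+1).
Positive crossings: 5
Step 2: Count negative crossings (-1).
Negative crossings: 5
Step 3: Writhe = (positive) - (negative)
w = 5 - 5 = 0
Step 4: |w| = 0, and w is zero

0


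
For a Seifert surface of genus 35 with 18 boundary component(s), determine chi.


chi = 2 - 2g - b
= 2 - 2*35 - 18
= 2 - 70 - 18 = -86

-86


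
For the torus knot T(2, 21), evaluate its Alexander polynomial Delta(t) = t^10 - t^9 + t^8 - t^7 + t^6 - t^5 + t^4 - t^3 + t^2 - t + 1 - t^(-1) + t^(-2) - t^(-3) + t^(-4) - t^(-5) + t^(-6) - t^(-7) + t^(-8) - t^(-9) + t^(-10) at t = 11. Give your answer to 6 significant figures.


Substituting t = 11 into Delta(t) = t^10 - t^9 + t^8 - t^7 + t^6 - t^5 + t^4 - t^3 + t^2 - t + 1 - t^(-1) + t^(-2) - t^(-3) + t^(-4) - t^(-5) + t^(-6) - t^(-7) + t^(-8) - t^(-9) + t^(-10):
Term values: (25937424601) + (-2357947691) + (214358881) + (-19487171) + (1771561) + (-161051) + (14641) + (-1331) + (121) + (-11) + (1) + (-0.0909091) + (0.00826446) + (-0.000751315) + (6.83013e-05) + (-6.20921e-06) + (5.64474e-07) + (-5.13158e-08) + (4.66507e-09) + (-4.24098e-10) + (3.85543e-11)
Sum = 2.377597255e+10
Rounded to 6 significant figures: 2.3776e+10

2.3776e+10


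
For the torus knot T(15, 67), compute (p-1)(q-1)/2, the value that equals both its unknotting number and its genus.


For a torus knot T(p,q), both the unknotting number and genus equal (p-1)(q-1)/2.
= (15-1)(67-1)/2
= 14*66/2
= 924/2 = 462

462


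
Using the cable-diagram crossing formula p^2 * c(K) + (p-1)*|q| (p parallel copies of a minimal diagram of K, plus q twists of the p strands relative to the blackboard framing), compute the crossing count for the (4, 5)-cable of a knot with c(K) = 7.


Step 1: Each of the c(K) crossings of the companion diagram becomes p*p = p^2 crossings among the p parallel strands, and each of the |q| twists s_1 s_2 ... s_(p-1) adds (p-1) crossings.
  Crossings = p^2 * c(K) + (p-1)*|q|
Step 2: = 4^2 * 7 + (4-1)*5
Step 3: = 16*7 + 3*5
Step 4: = 112 + 15 = 127

127


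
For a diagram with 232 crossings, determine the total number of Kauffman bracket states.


Each crossing contributes 2 choices (A-smoothing or B-smoothing).
Total states = 2^232 = 6901746346790563787434755862277025452451108972170386555162524223799296

6901746346790563787434755862277025452451108972170386555162524223799296


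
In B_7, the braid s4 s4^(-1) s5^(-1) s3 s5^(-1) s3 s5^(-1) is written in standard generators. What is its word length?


The word length counts the number of generators (including inverses).
Listing each generator: s4, s4^(-1), s5^(-1), s3, s5^(-1), s3, s5^(-1)
There are 7 generators in this braid word.

7


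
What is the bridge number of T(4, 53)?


The bridge number of T(p,q) is min(p,q).
min(4, 53) = 4

4


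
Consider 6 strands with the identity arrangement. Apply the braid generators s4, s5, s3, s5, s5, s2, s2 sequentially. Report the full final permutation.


Starting with identity [1, 2, 3, 4, 5, 6].
Apply generators in sequence:
  After s4: [1, 2, 3, 5, 4, 6]
  After s5: [1, 2, 3, 5, 6, 4]
  After s3: [1, 2, 5, 3, 6, 4]
  After s5: [1, 2, 5, 3, 4, 6]
  After s5: [1, 2, 5, 3, 6, 4]
  After s2: [1, 5, 2, 3, 6, 4]
  After s2: [1, 2, 5, 3, 6, 4]
Final permutation: [1, 2, 5, 3, 6, 4]

[1, 2, 5, 3, 6, 4]


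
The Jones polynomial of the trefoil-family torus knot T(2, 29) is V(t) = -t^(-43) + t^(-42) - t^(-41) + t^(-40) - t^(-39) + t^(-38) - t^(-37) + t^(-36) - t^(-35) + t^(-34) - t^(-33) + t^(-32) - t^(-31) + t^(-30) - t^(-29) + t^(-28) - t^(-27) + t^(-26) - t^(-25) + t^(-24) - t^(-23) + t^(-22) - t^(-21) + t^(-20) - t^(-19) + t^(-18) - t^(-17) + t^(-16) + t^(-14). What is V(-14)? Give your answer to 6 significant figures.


Substituting t = -14 into V(t) = -t^(-43) + t^(-42) - t^(-41) + t^(-40) - t^(-39) + t^(-38) - t^(-37) + t^(-36) - t^(-35) + t^(-34) - t^(-33) + t^(-32) - t^(-31) + t^(-30) - t^(-29) + t^(-28) - t^(-27) + t^(-26) - t^(-25) + t^(-24) - t^(-23) + t^(-22) - t^(-21) + t^(-20) - t^(-19) + t^(-18) - t^(-17) + t^(-16) + t^(-14):
  (-)t^(-43) = 5.20588e-50
  (+)t^(-42) = 7.28824e-49
  (-)t^(-41) = 1.02035e-47
  (+)t^(-40) = 1.42849e-46
  (-)t^(-39) = 1.99989e-45
  (+)t^(-38) = 2.79985e-44
  (-)t^(-37) = 3.91979e-43
  (+)t^(-36) = 5.4877e-42
  (-)t^(-35) = 7.68279e-41
  (+)t^(-34) = 1.07559e-39
  (-)t^(-33) = 1.50583e-38
  (+)t^(-32) = 2.10816e-37
  (-)t^(-31) = 2.95142e-36
  (+)t^(-30) = 4.13199e-35
  (-)t^(-29) = 5.78478e-34
  (+)t^(-28) = 8.09869e-33
  (-)t^(-27) = 1.13382e-31
  (+)t^(-26) = 1.58734e-30
  (-)t^(-25) = 2.22228e-29
  (+)t^(-24) = 3.11119e-28
  (-)t^(-23) = 4.35567e-27
  (+)t^(-22) = 6.09794e-26
  (-)t^(-21) = 8.53712e-25
  (+)t^(-20) = 1.1952e-23
  (-)t^(-19) = 1.67327e-22
  (+)t^(-18) = 2.34258e-21
  (-)t^(-17) = 3.27962e-20
  (+)t^(-16) = 4.59147e-19
  (+)t^(-14) = 8.99927e-17
Sum = (5.20588e-50) + (7.28824e-49) + (1.02035e-47) + (1.42849e-46) + (1.99989e-45) + (2.79985e-44) + (3.91979e-43) + (5.4877e-42) + (7.68279e-41) + (1.07559e-39) + (1.50583e-38) + (2.10816e-37) + (2.95142e-36) + (4.13199e-35) + (5.78478e-34) + (8.09869e-33) + (1.13382e-31) + (1.58734e-30) + (2.22228e-29) + (3.11119e-28) + (4.35567e-27) + (6.09794e-26) + (8.53712e-25) + (1.1952e-23) + (1.67327e-22) + (2.34258e-21) + (3.27962e-20) + (4.59147e-19) + (8.99927e-17)
= 9.048721093e-17
Rounded to 6 significant figures: 9.04872e-17

9.04872e-17


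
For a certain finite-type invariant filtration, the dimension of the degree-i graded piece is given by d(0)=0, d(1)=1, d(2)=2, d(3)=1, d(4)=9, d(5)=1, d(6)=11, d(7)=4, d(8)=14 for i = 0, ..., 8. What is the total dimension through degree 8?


Total dimension = d(0) + d(1) + ... + d(8)
= 0 + 1 + 2 + 1 + 9 + 1 + 11 + 4 + 14
= 43

43


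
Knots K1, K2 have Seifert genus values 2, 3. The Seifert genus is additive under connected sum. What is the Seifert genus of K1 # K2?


The Seifert genus is additive under connected sum.
Seifert genus(K1 # K2) = (2) + (3)
= 5

5


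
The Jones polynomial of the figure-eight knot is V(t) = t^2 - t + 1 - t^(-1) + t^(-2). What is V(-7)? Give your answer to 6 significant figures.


Substituting t = -7 into V(t) = t^2 - t + 1 - t^(-1) + t^(-2):
  (+)t^(2) = 49
  (-)t^(1) = 7
  (+)t^(0) = 1
  (-)t^(-1) = 0.142857
  (+)t^(-2) = 0.0204082
Sum = (49) + (7) + (1) + (0.142857) + (0.0204082)
= 57.16326531
Rounded to 6 significant figures: 57.1633

57.1633


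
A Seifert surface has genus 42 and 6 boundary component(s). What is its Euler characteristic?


chi = 2 - 2g - b
= 2 - 2*42 - 6
= 2 - 84 - 6 = -88

-88


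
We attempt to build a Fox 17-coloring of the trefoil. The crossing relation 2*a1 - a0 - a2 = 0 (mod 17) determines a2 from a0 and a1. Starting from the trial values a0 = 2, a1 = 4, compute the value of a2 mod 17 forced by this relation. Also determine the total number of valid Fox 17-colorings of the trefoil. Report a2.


Step 1: Apply the given crossing relation 2*a1 - a0 - a2 = 0 (mod 17).
  a2 = 2*a1 - a0 mod 17
  a2 = 2*4 - 2 mod 17
  a2 = 8 - 2 mod 17
  a2 = 6 mod 17 = 6
Step 2: The trefoil has determinant 3.
  Number of Fox p-colorings (p prime) is p^2 if p = 3, else p.
  Since 17 does not divide 3, only trivial (constant) colorings exist.
  (So the trial a0 = 2, a1 = 4 with a0 != a1 does NOT extend to a valid coloring of the whole trefoil: the other two crossing relations require 3*(a1 - a0) = 0 (mod 17), which fails.)
  Total colorings = 17
Step 3: a2 = 6, total Fox 17-colorings = 17

6


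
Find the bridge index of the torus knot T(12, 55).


The bridge number of T(p,q) is min(p,q).
min(12, 55) = 12

12


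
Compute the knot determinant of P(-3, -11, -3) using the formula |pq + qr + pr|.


Step 1: Compute pq + qr + pr.
pq = (-3)*(-11) = 33
qr = (-11)*(-3) = 33
pr = (-3)*(-3) = 9
pq + qr + pr = 33 + 33 + 9 = 75
Step 2: Take absolute value.
det(P(-3,-11,-3)) = |75| = 75

75


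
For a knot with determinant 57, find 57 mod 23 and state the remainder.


Step 1: A knot is p-colorable if and only if p divides its determinant.
Step 2: Compute 57 mod 23.
57 = 2 * 23 + 11
Step 3: 57 mod 23 = 11
Step 4: The knot is 23-colorable: no

11


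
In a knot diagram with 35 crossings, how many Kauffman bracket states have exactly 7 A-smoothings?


We choose which 7 of 35 crossings get A-smoothings.
C(35, 7) = 35! / (7! * 28!)
= 6724520

6724520


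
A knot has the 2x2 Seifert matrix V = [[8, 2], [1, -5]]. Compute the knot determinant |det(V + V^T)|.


Step 1: Form V + V^T where V = [[8, 2], [1, -5]]
  V^T = [[8, 1], [2, -5]]
  V + V^T = [[16, 3], [3, -10]]
Step 2: det(V + V^T) = 16*(-10) - 3*3
  = -160 - 9 = -169
Step 3: Knot determinant = |det(V + V^T)| = |-169| = 169

169


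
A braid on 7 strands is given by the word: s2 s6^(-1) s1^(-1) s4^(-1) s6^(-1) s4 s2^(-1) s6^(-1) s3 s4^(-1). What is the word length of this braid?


The word length counts the number of generators (including inverses).
Listing each generator: s2, s6^(-1), s1^(-1), s4^(-1), s6^(-1), s4, s2^(-1), s6^(-1), s3, s4^(-1)
There are 10 generators in this braid word.

10


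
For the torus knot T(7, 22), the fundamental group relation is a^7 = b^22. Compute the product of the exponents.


The relation is a^7 = b^22.
Product of exponents = 7 * 22
= 154

154


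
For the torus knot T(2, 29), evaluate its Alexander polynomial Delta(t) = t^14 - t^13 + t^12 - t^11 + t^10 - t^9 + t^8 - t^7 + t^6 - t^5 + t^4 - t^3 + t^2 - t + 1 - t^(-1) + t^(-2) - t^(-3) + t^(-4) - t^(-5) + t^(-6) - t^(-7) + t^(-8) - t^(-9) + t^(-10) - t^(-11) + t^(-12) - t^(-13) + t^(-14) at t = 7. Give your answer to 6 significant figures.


Substituting t = 7 into Delta(t) = t^14 - t^13 + t^12 - t^11 + t^10 - t^9 + t^8 - t^7 + t^6 - t^5 + t^4 - t^3 + t^2 - t + 1 - t^(-1) + t^(-2) - t^(-3) + t^(-4) - t^(-5) + t^(-6) - t^(-7) + t^(-8) - t^(-9) + t^(-10) - t^(-11) + t^(-12) - t^(-13) + t^(-14):
Term values: (678223072849) + (-96889010407) + (13841287201) + (-1977326743) + (282475249) + (-40353607) + (5764801) + (-823543) + (117649) + (-16807) + (2401) + (-343) + (49) + (-7) + (1) + (-0.142857) + (0.0204082) + (-0.00291545) + (0.000416493) + (-5.9499e-05) + (8.49986e-06) + (-1.21427e-06) + (1.73467e-07) + (-2.47809e-08) + (3.54013e-09) + (-5.05733e-10) + (7.22476e-11) + (-1.03211e-11) + (1.47444e-12)
Sum = 5.934451887e+11
Rounded to 6 significant figures: 5.93445e+11

5.93445e+11


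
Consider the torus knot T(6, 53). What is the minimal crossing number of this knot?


For a torus knot T(p, q) with gcd(p,q)=1,
the crossing number is min(p*(q-1), q*(p-1)).
p*(q-1) = 6*52 = 312
q*(p-1) = 53*5 = 265
min(312, 265) = 265

265


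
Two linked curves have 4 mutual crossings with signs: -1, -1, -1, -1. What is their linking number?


Step 1: Count positive crossings: 0
Step 2: Count negative crossings: 4
Step 3: Sum of signs = 0 - 4 = -4
Step 4: Linking number = sum/2 = -4/2 = -2

-2


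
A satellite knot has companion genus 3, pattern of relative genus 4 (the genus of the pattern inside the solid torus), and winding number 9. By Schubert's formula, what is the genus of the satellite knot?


Schubert: g(satellite) = g_rel(pattern) + |winding| * g(companion),
where g_rel(pattern) is the genus of the pattern relative to the solid torus.
= 4 + 9 * 3
= 4 + 27 = 31

31


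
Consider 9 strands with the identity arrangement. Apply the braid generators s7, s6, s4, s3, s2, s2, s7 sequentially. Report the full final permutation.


Starting with identity [1, 2, 3, 4, 5, 6, 7, 8, 9].
Apply generators in sequence:
  After s7: [1, 2, 3, 4, 5, 6, 8, 7, 9]
  After s6: [1, 2, 3, 4, 5, 8, 6, 7, 9]
  After s4: [1, 2, 3, 5, 4, 8, 6, 7, 9]
  After s3: [1, 2, 5, 3, 4, 8, 6, 7, 9]
  After s2: [1, 5, 2, 3, 4, 8, 6, 7, 9]
  After s2: [1, 2, 5, 3, 4, 8, 6, 7, 9]
  After s7: [1, 2, 5, 3, 4, 8, 7, 6, 9]
Final permutation: [1, 2, 5, 3, 4, 8, 7, 6, 9]

[1, 2, 5, 3, 4, 8, 7, 6, 9]


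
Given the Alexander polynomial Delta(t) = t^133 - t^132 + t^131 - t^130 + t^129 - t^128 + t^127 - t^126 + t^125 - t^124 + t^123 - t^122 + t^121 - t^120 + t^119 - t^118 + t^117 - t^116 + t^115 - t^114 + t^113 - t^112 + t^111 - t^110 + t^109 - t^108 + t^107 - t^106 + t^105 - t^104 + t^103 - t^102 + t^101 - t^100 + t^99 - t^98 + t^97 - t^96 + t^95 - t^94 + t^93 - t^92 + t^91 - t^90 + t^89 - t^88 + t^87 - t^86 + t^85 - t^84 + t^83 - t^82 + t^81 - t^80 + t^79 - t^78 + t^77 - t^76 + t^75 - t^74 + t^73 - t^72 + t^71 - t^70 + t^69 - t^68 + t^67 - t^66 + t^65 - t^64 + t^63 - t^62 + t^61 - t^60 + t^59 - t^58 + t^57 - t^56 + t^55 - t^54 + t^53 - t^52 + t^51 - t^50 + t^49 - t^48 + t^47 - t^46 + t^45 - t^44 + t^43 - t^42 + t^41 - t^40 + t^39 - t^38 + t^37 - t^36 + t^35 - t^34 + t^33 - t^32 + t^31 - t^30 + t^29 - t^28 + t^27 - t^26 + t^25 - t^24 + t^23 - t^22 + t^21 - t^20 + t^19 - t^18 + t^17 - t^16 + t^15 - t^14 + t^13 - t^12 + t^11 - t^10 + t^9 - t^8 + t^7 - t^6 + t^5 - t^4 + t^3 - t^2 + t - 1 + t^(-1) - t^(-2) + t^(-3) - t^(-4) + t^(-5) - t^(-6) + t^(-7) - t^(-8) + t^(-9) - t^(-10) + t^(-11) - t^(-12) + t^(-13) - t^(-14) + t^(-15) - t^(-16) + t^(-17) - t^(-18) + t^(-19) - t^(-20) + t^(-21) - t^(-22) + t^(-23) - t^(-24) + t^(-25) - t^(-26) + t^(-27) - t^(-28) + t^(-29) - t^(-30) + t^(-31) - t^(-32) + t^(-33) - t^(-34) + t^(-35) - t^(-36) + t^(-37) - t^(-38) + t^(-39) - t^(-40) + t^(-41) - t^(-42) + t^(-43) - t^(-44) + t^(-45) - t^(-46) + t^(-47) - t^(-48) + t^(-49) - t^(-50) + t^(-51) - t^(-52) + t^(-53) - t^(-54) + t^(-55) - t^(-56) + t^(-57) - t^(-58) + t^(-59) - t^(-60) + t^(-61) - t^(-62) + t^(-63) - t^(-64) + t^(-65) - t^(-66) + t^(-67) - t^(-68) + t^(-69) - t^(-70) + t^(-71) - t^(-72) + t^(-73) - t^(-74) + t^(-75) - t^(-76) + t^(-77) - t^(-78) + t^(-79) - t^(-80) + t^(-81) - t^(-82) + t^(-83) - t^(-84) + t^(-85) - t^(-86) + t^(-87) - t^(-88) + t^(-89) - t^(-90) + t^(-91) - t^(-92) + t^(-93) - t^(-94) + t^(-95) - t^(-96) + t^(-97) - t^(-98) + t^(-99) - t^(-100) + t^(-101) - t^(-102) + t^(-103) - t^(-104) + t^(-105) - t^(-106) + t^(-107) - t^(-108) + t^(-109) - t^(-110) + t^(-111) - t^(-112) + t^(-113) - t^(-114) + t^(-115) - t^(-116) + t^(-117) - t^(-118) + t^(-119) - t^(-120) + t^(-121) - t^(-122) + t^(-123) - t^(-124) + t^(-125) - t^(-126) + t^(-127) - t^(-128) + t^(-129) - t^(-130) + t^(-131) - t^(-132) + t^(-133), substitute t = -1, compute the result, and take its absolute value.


Step 1: The polynomial has 267 terms with alternating signs, exponents from 133 down to -133.
Step 2: Substitute t = -1. The i-th term has coefficient (-1)^i and exponent (m-i),
  so its value is (-1)^i * (-1)^(m-i) = (-1)^m = -1 for every i.
Step 3: All 267 terms equal -1, so Delta(-1) = 267 * (-1) = -267
Step 4: |Delta(-1)| = 267

267


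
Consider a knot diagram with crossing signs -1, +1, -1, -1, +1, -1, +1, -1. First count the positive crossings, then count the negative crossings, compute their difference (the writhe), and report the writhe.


Step 1: Count positive crossings (+1).
Positive crossings: 3
Step 2: Count negative crossings (-1).
Negative crossings: 5
Step 3: Writhe = (positive) - (negative)
w = 3 - 5 = -2
Step 4: |w| = 2, and w is negative

-2


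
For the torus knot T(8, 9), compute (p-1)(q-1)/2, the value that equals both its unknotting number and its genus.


For a torus knot T(p,q), both the unknotting number and genus equal (p-1)(q-1)/2.
= (8-1)(9-1)/2
= 7*8/2
= 56/2 = 28

28


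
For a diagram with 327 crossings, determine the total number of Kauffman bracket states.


Each crossing contributes 2 choices (A-smoothing or B-smoothing).
Total states = 2^327 = 273406340597876490546562778389702670669146178861651554553221325801244124899921990402939147127881728

273406340597876490546562778389702670669146178861651554553221325801244124899921990402939147127881728


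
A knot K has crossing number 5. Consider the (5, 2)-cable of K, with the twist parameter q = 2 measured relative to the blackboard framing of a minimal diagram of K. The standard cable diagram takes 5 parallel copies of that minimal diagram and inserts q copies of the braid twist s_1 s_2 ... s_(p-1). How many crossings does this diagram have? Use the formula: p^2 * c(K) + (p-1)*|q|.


Step 1: Each of the c(K) crossings of the companion diagram becomes p*p = p^2 crossings among the p parallel strands, and each of the |q| twists s_1 s_2 ... s_(p-1) adds (p-1) crossings.
  Crossings = p^2 * c(K) + (p-1)*|q|
Step 2: = 5^2 * 5 + (5-1)*2
Step 3: = 25*5 + 4*2
Step 4: = 125 + 8 = 133

133


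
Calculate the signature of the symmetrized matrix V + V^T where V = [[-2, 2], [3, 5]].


Step 1: V + V^T = [[-4, 5], [5, 10]]
Step 2: trace = 6, det = -65
Step 3: Discriminant = 6^2 - 4*(-65) = 296
Step 4: Eigenvalues: 11.6023, -5.60233
Step 5: Signature = (# positive eigenvalues) - (# negative eigenvalues) = 0

0


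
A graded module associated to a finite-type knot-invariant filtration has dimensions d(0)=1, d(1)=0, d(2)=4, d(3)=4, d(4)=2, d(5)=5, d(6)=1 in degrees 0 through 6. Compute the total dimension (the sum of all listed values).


Total dimension = d(0) + d(1) + ... + d(6)
= 1 + 0 + 4 + 4 + 2 + 5 + 1
= 17

17


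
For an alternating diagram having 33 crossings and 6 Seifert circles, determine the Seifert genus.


For alternating knots, g = (c - s + 1)/2.
= (33 - 6 + 1)/2
= 28/2 = 14

14


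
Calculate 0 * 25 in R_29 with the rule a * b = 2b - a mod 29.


0 * 25 = 2*25 - 0 mod 29
= 50 - 0 mod 29
= 50 mod 29 = 21

21


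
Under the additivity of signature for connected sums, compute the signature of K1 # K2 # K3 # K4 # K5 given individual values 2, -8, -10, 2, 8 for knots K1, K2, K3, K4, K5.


The signature is additive under connected sum.
signature(K1 # K2 # K3 # K4 # K5) = (2) + (-8) + (-10) + (2) + (8)
= -6

-6


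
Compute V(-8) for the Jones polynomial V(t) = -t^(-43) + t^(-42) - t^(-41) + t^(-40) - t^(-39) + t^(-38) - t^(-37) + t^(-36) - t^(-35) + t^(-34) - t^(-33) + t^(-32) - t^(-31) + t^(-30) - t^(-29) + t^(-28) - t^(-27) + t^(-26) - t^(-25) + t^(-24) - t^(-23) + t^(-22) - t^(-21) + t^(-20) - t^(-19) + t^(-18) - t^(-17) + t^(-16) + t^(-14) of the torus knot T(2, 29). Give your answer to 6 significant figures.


Substituting t = -8 into V(t) = -t^(-43) + t^(-42) - t^(-41) + t^(-40) - t^(-39) + t^(-38) - t^(-37) + t^(-36) - t^(-35) + t^(-34) - t^(-33) + t^(-32) - t^(-31) + t^(-30) - t^(-29) + t^(-28) - t^(-27) + t^(-26) - t^(-25) + t^(-24) - t^(-23) + t^(-22) - t^(-21) + t^(-20) - t^(-19) + t^(-18) - t^(-17) + t^(-16) + t^(-14):
  (-)t^(-43) = 1.46937e-39
  (+)t^(-42) = 1.17549e-38
  (-)t^(-41) = 9.40395e-38
  (+)t^(-40) = 7.52316e-37
  (-)t^(-39) = 6.01853e-36
  (+)t^(-38) = 4.81482e-35
  (-)t^(-37) = 3.85186e-34
  (+)t^(-36) = 3.08149e-33
  (-)t^(-35) = 2.46519e-32
  (+)t^(-34) = 1.97215e-31
  (-)t^(-33) = 1.57772e-30
  (+)t^(-32) = 1.26218e-29
  (-)t^(-31) = 1.00974e-28
  (+)t^(-30) = 8.07794e-28
  (-)t^(-29) = 6.46235e-27
  (+)t^(-28) = 5.16988e-26
  (-)t^(-27) = 4.1359e-25
  (+)t^(-26) = 3.30872e-24
  (-)t^(-25) = 2.64698e-23
  (+)t^(-24) = 2.11758e-22
  (-)t^(-23) = 1.69407e-21
  (+)t^(-22) = 1.35525e-20
  (-)t^(-21) = 1.0842e-19
  (+)t^(-20) = 8.67362e-19
  (-)t^(-19) = 6.93889e-18
  (+)t^(-18) = 5.55112e-17
  (-)t^(-17) = 4.44089e-16
  (+)t^(-16) = 3.55271e-15
  (+)t^(-14) = 2.27374e-13
Sum = (1.46937e-39) + (1.17549e-38) + (9.40395e-38) + (7.52316e-37) + (6.01853e-36) + (4.81482e-35) + (3.85186e-34) + (3.08149e-33) + (2.46519e-32) + (1.97215e-31) + (1.57772e-30) + (1.26218e-29) + (1.00974e-28) + (8.07794e-28) + (6.46235e-27) + (5.16988e-26) + (4.1359e-25) + (3.30872e-24) + (2.64698e-23) + (2.11758e-22) + (1.69407e-21) + (1.35525e-20) + (1.0842e-19) + (8.67362e-19) + (6.93889e-18) + (5.55112e-17) + (4.44089e-16) + (3.55271e-15) + (2.27374e-13)
= 2.314339196e-13
Rounded to 6 significant figures: 2.31434e-13

2.31434e-13


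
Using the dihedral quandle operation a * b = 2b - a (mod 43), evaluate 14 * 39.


14 * 39 = 2*39 - 14 mod 43
= 78 - 14 mod 43
= 64 mod 43 = 21

21


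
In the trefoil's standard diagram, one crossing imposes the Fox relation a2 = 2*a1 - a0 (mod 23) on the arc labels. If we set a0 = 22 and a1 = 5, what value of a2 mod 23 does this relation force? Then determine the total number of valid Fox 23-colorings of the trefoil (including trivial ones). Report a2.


Step 1: Apply the given crossing relation 2*a1 - a0 - a2 = 0 (mod 23).
  a2 = 2*a1 - a0 mod 23
  a2 = 2*5 - 22 mod 23
  a2 = 10 - 22 mod 23
  a2 = -12 mod 23 = 11
Step 2: The trefoil has determinant 3.
  Number of Fox p-colorings (p prime) is p^2 if p = 3, else p.
  Since 23 does not divide 3, only trivial (constant) colorings exist.
  (So the trial a0 = 22, a1 = 5 with a0 != a1 does NOT extend to a valid coloring of the whole trefoil: the other two crossing relations require 3*(a1 - a0) = 0 (mod 23), which fails.)
  Total colorings = 23
Step 3: a2 = 11, total Fox 23-colorings = 23

11


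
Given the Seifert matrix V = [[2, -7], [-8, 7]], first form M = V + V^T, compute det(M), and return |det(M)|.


Step 1: Form V + V^T where V = [[2, -7], [-8, 7]]
  V^T = [[2, -8], [-7, 7]]
  V + V^T = [[4, -15], [-15, 14]]
Step 2: det(V + V^T) = 4*14 - (-15)*(-15)
  = 56 - 225 = -169
Step 3: Knot determinant = |det(V + V^T)| = |-169| = 169

169


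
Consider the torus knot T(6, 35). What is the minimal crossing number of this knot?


For a torus knot T(p, q) with gcd(p,q)=1,
the crossing number is min(p*(q-1), q*(p-1)).
p*(q-1) = 6*34 = 204
q*(p-1) = 35*5 = 175
min(204, 175) = 175

175


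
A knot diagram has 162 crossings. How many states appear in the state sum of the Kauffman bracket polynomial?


Each crossing contributes 2 choices (A-smoothing or B-smoothing).
Total states = 2^162 = 5846006549323611672814739330865132078623730171904

5846006549323611672814739330865132078623730171904


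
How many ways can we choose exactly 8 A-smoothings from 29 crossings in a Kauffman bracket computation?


We choose which 8 of 29 crossings get A-smoothings.
C(29, 8) = 29! / (8! * 21!)
= 4292145

4292145


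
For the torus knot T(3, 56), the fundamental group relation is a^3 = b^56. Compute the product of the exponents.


The relation is a^3 = b^56.
Product of exponents = 3 * 56
= 168

168


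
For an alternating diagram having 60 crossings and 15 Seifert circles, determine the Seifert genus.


For alternating knots, g = (c - s + 1)/2.
= (60 - 15 + 1)/2
= 46/2 = 23

23


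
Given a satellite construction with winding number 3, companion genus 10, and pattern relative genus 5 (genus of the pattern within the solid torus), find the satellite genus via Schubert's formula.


Schubert: g(satellite) = g_rel(pattern) + |winding| * g(companion),
where g_rel(pattern) is the genus of the pattern relative to the solid torus.
= 5 + 3 * 10
= 5 + 30 = 35

35


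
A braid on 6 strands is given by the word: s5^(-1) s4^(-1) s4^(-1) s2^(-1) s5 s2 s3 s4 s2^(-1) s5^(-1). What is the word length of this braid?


The word length counts the number of generators (including inverses).
Listing each generator: s5^(-1), s4^(-1), s4^(-1), s2^(-1), s5, s2, s3, s4, s2^(-1), s5^(-1)
There are 10 generators in this braid word.

10


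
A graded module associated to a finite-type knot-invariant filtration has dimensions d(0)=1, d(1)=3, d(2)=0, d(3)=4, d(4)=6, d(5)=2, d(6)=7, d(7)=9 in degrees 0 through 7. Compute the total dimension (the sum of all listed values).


Total dimension = d(0) + d(1) + ... + d(7)
= 1 + 3 + 0 + 4 + 6 + 2 + 7 + 9
= 32

32


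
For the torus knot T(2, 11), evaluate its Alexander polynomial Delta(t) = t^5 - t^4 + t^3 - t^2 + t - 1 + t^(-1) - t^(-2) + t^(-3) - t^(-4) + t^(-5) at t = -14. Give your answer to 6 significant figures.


Substituting t = -14 into Delta(t) = t^5 - t^4 + t^3 - t^2 + t - 1 + t^(-1) - t^(-2) + t^(-3) - t^(-4) + t^(-5):
Term values: (-537824) + (-38416) + (-2744) + (-196) + (-14) + (-1) + (-0.0714286) + (-0.00510204) + (-0.000364431) + (-2.60308e-05) + (-1.85934e-06)
Sum = -579195.0769
Rounded to 6 significant figures: -579195

-579195


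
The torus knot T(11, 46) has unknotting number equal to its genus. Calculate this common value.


For a torus knot T(p,q), both the unknotting number and genus equal (p-1)(q-1)/2.
= (11-1)(46-1)/2
= 10*45/2
= 450/2 = 225

225


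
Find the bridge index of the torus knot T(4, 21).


The bridge number of T(p,q) is min(p,q).
min(4, 21) = 4

4


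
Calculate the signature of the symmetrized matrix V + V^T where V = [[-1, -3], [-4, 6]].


Step 1: V + V^T = [[-2, -7], [-7, 12]]
Step 2: trace = 10, det = -73
Step 3: Discriminant = 10^2 - 4*(-73) = 392
Step 4: Eigenvalues: 14.8995, -4.89949
Step 5: Signature = (# positive eigenvalues) - (# negative eigenvalues) = 0

0


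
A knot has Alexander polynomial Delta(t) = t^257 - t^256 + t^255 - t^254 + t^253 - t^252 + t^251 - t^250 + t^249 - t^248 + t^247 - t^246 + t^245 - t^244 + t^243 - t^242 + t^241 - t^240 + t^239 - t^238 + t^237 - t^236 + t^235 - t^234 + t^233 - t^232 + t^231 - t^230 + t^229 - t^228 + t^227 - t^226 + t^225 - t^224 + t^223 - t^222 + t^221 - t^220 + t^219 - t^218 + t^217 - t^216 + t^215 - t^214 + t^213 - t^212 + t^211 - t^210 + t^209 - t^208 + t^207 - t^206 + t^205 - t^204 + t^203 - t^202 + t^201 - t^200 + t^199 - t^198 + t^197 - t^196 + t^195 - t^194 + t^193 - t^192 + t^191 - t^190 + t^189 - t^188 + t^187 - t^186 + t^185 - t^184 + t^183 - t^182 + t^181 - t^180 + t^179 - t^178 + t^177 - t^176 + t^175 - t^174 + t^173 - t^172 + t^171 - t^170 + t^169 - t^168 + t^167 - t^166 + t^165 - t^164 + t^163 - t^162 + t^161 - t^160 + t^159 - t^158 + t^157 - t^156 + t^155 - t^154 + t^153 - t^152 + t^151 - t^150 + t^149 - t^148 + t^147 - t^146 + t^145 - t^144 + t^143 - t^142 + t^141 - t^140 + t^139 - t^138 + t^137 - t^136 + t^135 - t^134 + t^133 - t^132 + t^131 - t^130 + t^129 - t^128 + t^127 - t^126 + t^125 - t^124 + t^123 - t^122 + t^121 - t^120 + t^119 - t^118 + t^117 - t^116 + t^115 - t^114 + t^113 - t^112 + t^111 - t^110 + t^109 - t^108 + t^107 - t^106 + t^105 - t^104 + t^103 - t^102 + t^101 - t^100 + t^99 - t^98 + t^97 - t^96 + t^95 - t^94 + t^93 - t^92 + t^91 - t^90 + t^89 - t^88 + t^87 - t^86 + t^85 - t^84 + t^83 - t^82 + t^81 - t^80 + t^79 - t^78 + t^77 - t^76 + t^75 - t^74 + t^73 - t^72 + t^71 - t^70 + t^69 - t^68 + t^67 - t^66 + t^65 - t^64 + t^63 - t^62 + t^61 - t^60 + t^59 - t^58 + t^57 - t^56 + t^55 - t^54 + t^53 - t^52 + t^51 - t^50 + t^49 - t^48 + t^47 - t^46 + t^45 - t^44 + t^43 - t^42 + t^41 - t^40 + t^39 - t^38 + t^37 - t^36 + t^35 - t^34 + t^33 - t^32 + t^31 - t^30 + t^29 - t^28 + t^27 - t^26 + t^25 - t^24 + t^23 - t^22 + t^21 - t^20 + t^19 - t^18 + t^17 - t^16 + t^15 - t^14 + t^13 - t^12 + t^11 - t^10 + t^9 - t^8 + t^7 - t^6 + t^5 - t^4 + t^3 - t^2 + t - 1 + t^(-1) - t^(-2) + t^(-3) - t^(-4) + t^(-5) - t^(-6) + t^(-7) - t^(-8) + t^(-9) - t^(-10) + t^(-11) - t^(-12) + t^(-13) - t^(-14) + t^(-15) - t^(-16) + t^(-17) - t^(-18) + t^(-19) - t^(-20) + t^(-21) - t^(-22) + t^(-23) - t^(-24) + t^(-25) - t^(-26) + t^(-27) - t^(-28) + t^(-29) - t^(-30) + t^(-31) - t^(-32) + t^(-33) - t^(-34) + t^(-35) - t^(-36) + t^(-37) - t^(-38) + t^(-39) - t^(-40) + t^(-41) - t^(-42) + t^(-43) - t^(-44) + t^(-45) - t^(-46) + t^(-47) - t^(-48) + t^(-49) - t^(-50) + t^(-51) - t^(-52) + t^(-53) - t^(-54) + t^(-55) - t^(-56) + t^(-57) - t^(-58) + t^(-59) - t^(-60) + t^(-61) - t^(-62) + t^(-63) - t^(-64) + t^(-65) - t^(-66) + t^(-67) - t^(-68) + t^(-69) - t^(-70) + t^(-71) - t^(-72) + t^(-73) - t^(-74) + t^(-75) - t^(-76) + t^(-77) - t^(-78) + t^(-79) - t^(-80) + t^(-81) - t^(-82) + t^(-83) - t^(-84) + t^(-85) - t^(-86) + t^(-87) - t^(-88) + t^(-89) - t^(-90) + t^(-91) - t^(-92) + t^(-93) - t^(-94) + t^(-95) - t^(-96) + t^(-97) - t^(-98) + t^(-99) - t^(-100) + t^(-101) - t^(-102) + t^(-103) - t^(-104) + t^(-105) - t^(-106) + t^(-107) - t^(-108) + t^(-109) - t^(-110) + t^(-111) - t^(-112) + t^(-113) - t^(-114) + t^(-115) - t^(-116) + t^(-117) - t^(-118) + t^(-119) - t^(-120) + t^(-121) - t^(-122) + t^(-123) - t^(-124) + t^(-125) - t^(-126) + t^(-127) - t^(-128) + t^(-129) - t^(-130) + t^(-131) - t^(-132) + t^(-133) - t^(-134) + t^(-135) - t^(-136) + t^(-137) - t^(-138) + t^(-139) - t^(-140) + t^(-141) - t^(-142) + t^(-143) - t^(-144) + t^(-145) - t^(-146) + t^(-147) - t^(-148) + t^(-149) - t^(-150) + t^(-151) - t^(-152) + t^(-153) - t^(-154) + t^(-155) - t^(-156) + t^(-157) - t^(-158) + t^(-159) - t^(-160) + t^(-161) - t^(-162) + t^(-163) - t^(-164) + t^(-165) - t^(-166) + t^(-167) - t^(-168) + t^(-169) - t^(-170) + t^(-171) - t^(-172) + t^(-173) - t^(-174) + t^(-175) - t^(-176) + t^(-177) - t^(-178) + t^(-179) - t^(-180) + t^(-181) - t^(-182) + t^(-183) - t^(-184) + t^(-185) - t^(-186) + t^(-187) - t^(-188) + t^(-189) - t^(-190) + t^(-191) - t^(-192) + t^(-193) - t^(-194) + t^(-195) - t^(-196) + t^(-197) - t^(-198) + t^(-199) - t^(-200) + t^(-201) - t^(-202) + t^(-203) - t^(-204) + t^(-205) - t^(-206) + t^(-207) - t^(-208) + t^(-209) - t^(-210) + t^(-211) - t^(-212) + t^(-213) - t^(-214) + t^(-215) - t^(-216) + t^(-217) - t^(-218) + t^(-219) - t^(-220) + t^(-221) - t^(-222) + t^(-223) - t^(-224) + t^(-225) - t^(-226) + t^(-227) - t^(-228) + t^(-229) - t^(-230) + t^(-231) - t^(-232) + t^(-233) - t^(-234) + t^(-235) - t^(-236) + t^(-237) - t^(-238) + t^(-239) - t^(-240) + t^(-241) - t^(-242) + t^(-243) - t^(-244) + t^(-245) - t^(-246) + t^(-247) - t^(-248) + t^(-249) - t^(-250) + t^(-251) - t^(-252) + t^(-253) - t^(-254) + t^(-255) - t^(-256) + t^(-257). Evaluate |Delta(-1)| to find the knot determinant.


Step 1: The polynomial has 515 terms with alternating signs, exponents from 257 down to -257.
Step 2: Substitute t = -1. The i-th term has coefficient (-1)^i and exponent (m-i),
  so its value is (-1)^i * (-1)^(m-i) = (-1)^m = -1 for every i.
Step 3: All 515 terms equal -1, so Delta(-1) = 515 * (-1) = -515
Step 4: |Delta(-1)| = 515

515
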